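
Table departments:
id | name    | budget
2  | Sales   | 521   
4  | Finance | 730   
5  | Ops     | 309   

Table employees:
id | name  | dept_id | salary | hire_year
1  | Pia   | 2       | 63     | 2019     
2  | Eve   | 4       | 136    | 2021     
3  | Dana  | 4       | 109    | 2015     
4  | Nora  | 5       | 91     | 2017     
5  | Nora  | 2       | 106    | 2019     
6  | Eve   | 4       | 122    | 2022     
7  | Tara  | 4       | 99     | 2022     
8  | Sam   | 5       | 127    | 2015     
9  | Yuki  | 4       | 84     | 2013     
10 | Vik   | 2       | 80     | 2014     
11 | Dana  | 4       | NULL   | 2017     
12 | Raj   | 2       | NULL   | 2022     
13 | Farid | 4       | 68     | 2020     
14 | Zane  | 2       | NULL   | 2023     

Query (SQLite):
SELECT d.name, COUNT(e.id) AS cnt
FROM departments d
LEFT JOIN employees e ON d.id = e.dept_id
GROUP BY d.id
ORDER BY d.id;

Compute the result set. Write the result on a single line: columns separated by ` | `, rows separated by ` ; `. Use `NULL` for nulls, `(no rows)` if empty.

Sales | 5 ; Finance | 7 ; Ops | 2

LEFT JOIN keeps every departments row; unmatched ones get NULL for employees columns.
Group by departments.id and compute COUNT(e.id). COUNT(col) of an all-NULL group is 0.
  2: ids {1, 5, 10, 12, 14} → COUNT(e.id)=5
  4: ids {2, 3, 6, 7, 9, 11, 13} → COUNT(e.id)=7
  5: ids {4, 8} → COUNT(e.id)=2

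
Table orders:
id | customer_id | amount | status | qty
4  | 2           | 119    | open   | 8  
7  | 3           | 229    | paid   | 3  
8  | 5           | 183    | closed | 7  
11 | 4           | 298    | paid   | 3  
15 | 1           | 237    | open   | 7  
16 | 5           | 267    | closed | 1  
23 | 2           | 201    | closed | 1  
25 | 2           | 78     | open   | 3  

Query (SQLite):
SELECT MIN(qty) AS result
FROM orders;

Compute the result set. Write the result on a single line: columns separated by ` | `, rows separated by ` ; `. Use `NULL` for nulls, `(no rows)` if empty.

All qty values: [8, 3, 7, 3, 7, 1, 1, 3].
MIN of non-NULL values = 1.

1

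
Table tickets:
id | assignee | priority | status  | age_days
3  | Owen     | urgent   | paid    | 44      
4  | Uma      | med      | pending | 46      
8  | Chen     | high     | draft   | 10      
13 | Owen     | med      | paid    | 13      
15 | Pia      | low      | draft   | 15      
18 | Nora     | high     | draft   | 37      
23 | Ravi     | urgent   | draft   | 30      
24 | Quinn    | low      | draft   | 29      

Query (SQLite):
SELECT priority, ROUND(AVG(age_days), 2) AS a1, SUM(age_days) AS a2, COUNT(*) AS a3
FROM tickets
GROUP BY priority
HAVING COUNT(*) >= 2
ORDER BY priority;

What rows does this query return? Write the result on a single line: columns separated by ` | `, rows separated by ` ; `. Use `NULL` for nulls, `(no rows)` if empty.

high | 23.5 | 47 | 2 ; low | 22 | 44 | 2 ; med | 29.5 | 59 | 2 ; urgent | 37 | 74 | 2

Group tickets by priority.
Per group compute: ROUND(AVG(age_days), 2), SUM(age_days), COUNT(*).
HAVING: drop groups with fewer than 2 rows.
  high: ids {8, 18} → ROUND(AVG(age_days), 2)=23.5, SUM(age_days)=47, COUNT(*)=2
  low: ids {15, 24} → ROUND(AVG(age_days), 2)=22, SUM(age_days)=44, COUNT(*)=2
  med: ids {4, 13} → ROUND(AVG(age_days), 2)=29.5, SUM(age_days)=59, COUNT(*)=2
  urgent: ids {3, 23} → ROUND(AVG(age_days), 2)=37, SUM(age_days)=74, COUNT(*)=2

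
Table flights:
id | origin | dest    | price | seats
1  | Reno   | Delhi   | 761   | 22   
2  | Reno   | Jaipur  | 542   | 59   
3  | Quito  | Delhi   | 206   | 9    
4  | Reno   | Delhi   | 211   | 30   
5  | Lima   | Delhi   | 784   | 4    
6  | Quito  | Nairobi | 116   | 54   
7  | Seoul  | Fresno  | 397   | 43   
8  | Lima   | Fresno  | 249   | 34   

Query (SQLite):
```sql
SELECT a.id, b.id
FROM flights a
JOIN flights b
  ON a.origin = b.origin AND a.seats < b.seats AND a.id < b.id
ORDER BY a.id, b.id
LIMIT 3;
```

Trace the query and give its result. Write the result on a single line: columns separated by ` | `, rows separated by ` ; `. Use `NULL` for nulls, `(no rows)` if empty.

Pairs (a,b) with same origin, a.seats < b.seats, a.id < b.id.
origin groups: Lima:{5,8} Quito:{3,6} Reno:{1,2,4} Seoul:{7}
Ordered by (a.id, b.id); first 3.

1 | 2 ; 1 | 4 ; 3 | 6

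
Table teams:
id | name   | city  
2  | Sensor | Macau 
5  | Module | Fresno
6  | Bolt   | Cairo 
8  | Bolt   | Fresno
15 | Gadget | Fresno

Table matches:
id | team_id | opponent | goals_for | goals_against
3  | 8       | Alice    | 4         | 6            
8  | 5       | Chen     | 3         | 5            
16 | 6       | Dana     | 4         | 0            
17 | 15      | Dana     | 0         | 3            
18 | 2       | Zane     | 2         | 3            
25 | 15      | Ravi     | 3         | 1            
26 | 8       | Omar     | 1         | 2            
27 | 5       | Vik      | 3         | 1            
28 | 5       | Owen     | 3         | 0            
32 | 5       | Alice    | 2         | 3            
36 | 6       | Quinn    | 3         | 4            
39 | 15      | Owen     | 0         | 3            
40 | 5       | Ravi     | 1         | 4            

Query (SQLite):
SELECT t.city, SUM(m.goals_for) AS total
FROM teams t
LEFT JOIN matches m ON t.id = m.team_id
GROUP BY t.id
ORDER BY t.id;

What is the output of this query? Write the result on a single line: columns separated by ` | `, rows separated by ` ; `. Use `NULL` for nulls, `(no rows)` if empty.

LEFT JOIN keeps every teams row; unmatched ones get NULL for matches columns.
Group by teams.id and compute SUM(m.goals_for). SUM over an all-NULL group is NULL.
  2: ids {18} → SUM(m.goals_for)=2
  5: ids {8, 27, 28, 32, 40} → SUM(m.goals_for)=12
  6: ids {16, 36} → SUM(m.goals_for)=7
  8: ids {3, 26} → SUM(m.goals_for)=5
  15: ids {17, 25, 39} → SUM(m.goals_for)=3

Macau | 2 ; Fresno | 12 ; Cairo | 7 ; Fresno | 5 ; Fresno | 3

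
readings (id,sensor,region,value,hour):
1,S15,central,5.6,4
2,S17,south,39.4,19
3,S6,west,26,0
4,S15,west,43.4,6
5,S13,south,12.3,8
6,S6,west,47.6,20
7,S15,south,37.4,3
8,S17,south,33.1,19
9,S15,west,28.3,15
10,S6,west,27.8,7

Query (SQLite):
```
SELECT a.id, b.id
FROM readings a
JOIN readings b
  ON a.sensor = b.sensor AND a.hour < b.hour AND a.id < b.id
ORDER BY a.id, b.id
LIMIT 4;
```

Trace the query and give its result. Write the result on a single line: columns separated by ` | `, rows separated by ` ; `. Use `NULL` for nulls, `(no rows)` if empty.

1 | 4 ; 1 | 9 ; 3 | 6 ; 3 | 10

Pairs (a,b) with same sensor, a.hour < b.hour, a.id < b.id.
sensor groups: S13:{5} S15:{1,4,7,9} S17:{2,8} S6:{3,6,10}
Ordered by (a.id, b.id); first 4.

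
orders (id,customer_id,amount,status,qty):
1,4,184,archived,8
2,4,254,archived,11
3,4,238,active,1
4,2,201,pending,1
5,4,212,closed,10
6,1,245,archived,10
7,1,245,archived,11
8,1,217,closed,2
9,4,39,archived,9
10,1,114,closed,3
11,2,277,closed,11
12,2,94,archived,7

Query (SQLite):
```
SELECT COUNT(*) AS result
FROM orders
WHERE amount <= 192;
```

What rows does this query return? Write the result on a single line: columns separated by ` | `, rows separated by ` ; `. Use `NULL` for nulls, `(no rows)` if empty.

4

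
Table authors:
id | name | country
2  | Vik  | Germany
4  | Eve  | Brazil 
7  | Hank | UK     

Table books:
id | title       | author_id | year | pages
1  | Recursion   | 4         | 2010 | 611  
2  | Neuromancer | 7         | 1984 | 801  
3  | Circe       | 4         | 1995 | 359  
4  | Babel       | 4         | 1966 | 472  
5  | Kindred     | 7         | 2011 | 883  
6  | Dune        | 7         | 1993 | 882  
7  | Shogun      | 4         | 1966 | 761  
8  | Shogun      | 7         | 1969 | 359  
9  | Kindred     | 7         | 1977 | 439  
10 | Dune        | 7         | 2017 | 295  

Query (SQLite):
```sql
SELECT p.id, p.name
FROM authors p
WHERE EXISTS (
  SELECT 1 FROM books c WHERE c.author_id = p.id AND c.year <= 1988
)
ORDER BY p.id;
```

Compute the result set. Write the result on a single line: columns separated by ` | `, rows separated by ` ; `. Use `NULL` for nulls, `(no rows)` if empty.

For each authors row, check whether any books with matching author_id has year <= 1988.
Keep rows where that is true.

4 | Eve ; 7 | Hank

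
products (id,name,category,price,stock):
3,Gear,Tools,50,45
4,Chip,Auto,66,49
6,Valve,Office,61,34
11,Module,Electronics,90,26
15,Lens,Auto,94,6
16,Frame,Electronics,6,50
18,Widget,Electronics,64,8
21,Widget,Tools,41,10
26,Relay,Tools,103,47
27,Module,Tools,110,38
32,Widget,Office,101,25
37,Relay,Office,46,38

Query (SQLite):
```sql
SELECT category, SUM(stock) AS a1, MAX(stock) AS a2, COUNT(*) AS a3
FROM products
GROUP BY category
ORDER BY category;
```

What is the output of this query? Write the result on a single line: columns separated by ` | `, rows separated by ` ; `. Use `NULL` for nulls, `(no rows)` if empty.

Group products by category.
Per group compute: SUM(stock), MAX(stock), COUNT(*).
  Auto: ids {4, 15} → SUM(stock)=55, MAX(stock)=49, COUNT(*)=2
  Electronics: ids {11, 16, 18} → SUM(stock)=84, MAX(stock)=50, COUNT(*)=3
  Office: ids {6, 32, 37} → SUM(stock)=97, MAX(stock)=38, COUNT(*)=3
  Tools: ids {3, 21, 26, 27} → SUM(stock)=140, MAX(stock)=47, COUNT(*)=4

Auto | 55 | 49 | 2 ; Electronics | 84 | 50 | 3 ; Office | 97 | 38 | 3 ; Tools | 140 | 47 | 4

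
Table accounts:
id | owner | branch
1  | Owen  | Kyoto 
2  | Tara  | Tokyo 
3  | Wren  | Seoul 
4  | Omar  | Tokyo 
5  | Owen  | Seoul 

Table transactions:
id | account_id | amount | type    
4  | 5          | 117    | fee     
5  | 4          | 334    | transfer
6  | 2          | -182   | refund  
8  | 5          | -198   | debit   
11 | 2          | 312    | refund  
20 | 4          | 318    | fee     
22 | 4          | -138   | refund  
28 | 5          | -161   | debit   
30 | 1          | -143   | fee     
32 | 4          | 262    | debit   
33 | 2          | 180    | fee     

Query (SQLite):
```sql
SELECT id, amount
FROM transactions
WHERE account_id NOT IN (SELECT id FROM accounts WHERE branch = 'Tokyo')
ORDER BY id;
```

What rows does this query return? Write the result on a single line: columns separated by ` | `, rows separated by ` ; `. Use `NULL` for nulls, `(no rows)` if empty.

4 | 117 ; 8 | -198 ; 28 | -161 ; 30 | -143

Inner query: accounts.id where branch = 'Tokyo'.
Outer: keep transactions rows whose account_id is not in that set.
Inner query → {2, 4}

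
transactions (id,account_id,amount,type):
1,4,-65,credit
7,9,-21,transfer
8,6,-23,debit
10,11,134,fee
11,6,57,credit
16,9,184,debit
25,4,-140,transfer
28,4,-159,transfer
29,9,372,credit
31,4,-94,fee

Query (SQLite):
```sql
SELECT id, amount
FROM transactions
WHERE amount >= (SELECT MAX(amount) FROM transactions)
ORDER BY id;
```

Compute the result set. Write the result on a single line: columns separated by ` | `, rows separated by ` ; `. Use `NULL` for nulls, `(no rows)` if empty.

29 | 372

Scalar subquery: MAX(amount) over all transactions rows = 372.
Keep rows where amount >= that value.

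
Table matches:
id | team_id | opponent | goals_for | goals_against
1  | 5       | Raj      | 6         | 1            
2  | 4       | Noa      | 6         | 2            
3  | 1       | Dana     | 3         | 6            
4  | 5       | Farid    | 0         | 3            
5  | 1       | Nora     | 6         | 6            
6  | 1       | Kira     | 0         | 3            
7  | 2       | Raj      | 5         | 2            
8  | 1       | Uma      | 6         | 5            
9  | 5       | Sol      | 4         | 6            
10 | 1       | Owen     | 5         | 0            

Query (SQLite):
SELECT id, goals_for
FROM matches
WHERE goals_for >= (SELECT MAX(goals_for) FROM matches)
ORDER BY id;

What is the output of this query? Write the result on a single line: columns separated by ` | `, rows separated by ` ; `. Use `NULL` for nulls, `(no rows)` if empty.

Scalar subquery: MAX(goals_for) over all matches rows = 6.
Keep rows where goals_for >= that value.

1 | 6 ; 2 | 6 ; 5 | 6 ; 8 | 6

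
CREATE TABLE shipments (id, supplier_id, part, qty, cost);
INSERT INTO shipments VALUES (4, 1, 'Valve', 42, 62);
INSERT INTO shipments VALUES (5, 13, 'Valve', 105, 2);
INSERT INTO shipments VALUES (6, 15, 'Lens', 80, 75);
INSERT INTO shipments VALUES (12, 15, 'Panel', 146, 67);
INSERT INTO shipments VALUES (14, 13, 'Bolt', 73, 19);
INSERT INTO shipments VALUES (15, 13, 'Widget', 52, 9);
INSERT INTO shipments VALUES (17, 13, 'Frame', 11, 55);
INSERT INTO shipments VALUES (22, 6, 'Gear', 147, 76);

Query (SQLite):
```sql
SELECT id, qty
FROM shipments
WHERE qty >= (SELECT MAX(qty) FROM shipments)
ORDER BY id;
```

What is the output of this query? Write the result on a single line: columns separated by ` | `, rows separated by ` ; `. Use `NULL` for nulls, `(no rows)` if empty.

Scalar subquery: MAX(qty) over all shipments rows = 147.
Keep rows where qty >= that value.

22 | 147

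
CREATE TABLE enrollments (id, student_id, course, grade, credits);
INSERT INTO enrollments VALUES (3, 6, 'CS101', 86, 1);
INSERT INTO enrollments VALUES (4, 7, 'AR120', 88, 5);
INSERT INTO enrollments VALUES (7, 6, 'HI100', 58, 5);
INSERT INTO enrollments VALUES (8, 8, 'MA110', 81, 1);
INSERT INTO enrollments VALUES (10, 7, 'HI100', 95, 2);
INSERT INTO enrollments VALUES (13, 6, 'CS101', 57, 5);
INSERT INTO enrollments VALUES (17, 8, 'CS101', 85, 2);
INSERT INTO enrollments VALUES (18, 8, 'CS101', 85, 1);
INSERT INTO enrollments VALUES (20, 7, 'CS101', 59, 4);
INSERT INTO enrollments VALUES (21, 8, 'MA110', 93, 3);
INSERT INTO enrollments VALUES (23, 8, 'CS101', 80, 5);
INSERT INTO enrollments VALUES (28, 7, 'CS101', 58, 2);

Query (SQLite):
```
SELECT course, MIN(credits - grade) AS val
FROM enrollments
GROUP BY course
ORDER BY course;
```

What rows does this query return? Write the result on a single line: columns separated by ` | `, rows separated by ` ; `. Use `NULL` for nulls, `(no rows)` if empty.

AR120 | -83 ; CS101 | -85 ; HI100 | -93 ; MA110 | -90

For each row compute credits - grade.
Group by course; take MIN of the expression per group.
  AR120: ids {4} → MIN(credits - grade)=-83
  CS101: ids {3, 13, 17, 18, 20, 23, 28} → MIN(credits - grade)=-85
  HI100: ids {7, 10} → MIN(credits - grade)=-93
  MA110: ids {8, 21} → MIN(credits - grade)=-90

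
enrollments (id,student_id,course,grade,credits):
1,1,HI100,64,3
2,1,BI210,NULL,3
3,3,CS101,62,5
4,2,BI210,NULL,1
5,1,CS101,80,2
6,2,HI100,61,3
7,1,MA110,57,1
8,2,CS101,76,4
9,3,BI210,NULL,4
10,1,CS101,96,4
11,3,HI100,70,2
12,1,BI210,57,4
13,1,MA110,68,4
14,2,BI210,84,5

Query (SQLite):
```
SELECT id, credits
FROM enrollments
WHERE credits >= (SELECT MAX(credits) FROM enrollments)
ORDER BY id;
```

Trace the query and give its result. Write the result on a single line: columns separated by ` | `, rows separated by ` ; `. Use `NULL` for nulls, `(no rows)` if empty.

Scalar subquery: MAX(credits) over all enrollments rows = 5.
Keep rows where credits >= that value.

3 | 5 ; 14 | 5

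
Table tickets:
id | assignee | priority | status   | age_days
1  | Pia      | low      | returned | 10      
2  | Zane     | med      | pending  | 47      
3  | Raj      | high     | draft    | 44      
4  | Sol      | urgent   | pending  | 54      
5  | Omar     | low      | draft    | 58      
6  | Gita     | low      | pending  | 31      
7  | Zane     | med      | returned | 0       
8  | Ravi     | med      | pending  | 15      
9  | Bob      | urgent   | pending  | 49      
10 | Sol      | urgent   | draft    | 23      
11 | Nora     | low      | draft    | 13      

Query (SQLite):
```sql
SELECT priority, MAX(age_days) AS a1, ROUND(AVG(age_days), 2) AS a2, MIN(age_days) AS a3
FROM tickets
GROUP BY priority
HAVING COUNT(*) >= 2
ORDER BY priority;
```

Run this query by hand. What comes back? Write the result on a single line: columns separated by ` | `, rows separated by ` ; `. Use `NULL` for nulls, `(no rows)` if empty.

Group tickets by priority.
Per group compute: MAX(age_days), ROUND(AVG(age_days), 2), MIN(age_days).
HAVING: drop groups with fewer than 2 rows.
  high: ids {3} → MAX(age_days)=44, ROUND(AVG(age_days), 2)=44, MIN(age_days)=44
  low: ids {1, 5, 6, 11} → MAX(age_days)=58, ROUND(AVG(age_days), 2)=28, MIN(age_days)=10
  med: ids {2, 7, 8} → MAX(age_days)=47, ROUND(AVG(age_days), 2)=20.67, MIN(age_days)=0
  urgent: ids {4, 9, 10} → MAX(age_days)=54, ROUND(AVG(age_days), 2)=42, MIN(age_days)=23

low | 58 | 28 | 10 ; med | 47 | 20.67 | 0 ; urgent | 54 | 42 | 23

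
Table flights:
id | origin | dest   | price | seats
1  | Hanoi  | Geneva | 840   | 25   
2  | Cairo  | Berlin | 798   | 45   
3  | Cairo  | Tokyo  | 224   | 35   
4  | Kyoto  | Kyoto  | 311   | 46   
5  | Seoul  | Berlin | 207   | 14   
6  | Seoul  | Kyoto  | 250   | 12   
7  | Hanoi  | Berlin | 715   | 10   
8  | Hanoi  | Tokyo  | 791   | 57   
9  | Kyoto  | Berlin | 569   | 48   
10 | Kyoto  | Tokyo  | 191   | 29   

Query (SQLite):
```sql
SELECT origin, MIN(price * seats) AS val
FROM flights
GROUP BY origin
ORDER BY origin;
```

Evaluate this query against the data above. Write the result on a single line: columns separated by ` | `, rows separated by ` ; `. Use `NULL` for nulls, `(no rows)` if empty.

For each row compute price * seats.
Group by origin; take MIN of the expression per group.
  Cairo: ids {2, 3} → MIN(price * seats)=7840
  Hanoi: ids {1, 7, 8} → MIN(price * seats)=7150
  Kyoto: ids {4, 9, 10} → MIN(price * seats)=5539
  Seoul: ids {5, 6} → MIN(price * seats)=2898

Cairo | 7840 ; Hanoi | 7150 ; Kyoto | 5539 ; Seoul | 2898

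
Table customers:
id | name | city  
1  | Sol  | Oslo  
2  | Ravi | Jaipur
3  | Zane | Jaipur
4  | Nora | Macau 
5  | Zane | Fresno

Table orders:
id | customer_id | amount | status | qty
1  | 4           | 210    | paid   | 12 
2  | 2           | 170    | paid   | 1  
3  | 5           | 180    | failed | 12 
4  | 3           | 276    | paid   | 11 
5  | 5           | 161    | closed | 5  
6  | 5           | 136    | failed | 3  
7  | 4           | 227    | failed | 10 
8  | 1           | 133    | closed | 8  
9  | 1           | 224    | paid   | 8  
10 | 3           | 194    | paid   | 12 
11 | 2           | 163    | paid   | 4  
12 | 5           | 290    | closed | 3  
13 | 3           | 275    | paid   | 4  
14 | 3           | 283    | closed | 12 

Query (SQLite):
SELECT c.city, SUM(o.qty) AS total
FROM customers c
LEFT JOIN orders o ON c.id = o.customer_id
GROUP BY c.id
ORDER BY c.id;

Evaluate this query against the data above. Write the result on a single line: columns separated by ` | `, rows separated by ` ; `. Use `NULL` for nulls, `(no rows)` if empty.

Oslo | 16 ; Jaipur | 5 ; Jaipur | 39 ; Macau | 22 ; Fresno | 23

LEFT JOIN keeps every customers row; unmatched ones get NULL for orders columns.
Group by customers.id and compute SUM(o.qty). SUM over an all-NULL group is NULL.
  1: ids {8, 9} → SUM(o.qty)=16
  2: ids {2, 11} → SUM(o.qty)=5
  3: ids {4, 10, 13, 14} → SUM(o.qty)=39
  4: ids {1, 7} → SUM(o.qty)=22
  5: ids {3, 5, 6, 12} → SUM(o.qty)=23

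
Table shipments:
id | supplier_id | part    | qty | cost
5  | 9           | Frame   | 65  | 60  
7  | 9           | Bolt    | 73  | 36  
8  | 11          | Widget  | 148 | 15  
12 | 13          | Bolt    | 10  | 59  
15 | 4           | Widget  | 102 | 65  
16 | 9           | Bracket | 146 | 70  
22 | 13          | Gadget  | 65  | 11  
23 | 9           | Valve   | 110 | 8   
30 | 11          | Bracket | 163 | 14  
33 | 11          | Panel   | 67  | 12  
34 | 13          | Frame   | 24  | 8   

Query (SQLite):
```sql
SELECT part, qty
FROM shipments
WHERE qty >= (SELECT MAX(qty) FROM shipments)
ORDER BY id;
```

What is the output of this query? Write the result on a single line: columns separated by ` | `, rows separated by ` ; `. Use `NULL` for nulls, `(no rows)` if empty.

Scalar subquery: MAX(qty) over all shipments rows = 163.
Keep rows where qty >= that value.

Bracket | 163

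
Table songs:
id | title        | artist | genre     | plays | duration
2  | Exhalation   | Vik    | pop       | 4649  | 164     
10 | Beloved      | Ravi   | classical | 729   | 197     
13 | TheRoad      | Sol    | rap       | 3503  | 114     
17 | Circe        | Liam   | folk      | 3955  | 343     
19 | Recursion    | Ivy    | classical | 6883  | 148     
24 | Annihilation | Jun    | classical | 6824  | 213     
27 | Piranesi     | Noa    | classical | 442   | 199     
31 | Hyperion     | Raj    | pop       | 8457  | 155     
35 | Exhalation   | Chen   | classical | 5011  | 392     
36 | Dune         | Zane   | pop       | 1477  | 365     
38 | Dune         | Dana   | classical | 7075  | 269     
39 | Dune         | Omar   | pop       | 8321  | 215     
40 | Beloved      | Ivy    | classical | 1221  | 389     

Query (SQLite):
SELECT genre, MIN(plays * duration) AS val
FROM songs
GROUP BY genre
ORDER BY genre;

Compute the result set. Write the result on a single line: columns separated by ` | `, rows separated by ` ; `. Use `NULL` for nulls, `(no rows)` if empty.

For each row compute plays * duration.
Group by genre; take MIN of the expression per group.
  classical: ids {10, 19, 24, 27, 35, 38, 40} → MIN(plays * duration)=87958
  folk: ids {17} → MIN(plays * duration)=1356565
  pop: ids {2, 31, 36, 39} → MIN(plays * duration)=539105
  rap: ids {13} → MIN(plays * duration)=399342

classical | 87958 ; folk | 1356565 ; pop | 539105 ; rap | 399342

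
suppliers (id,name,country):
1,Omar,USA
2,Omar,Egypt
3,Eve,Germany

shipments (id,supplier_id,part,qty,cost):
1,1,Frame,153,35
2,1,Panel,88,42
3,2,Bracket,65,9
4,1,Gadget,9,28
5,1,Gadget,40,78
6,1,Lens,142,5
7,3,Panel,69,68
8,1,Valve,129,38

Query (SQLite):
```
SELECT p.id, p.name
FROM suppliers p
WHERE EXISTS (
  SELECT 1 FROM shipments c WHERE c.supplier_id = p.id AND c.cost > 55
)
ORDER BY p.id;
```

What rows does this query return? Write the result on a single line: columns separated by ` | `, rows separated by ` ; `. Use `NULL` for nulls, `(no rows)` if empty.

For each suppliers row, check whether any shipments with matching supplier_id has cost > 55.
Keep rows where that is true.

1 | Omar ; 3 | Eve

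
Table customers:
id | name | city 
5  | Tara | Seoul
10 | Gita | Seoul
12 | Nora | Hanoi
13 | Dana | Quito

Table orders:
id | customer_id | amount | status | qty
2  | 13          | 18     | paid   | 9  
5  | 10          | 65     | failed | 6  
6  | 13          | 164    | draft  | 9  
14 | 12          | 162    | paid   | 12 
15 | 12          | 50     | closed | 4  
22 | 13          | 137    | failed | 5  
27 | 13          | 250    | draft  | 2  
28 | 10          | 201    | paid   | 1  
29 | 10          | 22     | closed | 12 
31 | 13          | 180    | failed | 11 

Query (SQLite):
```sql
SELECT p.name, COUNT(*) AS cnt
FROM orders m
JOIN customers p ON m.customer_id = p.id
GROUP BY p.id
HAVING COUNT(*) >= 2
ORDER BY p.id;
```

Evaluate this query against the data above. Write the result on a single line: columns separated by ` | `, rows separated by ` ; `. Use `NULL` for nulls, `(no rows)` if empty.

Gita | 3 ; Nora | 2 ; Dana | 5

Join each orders row to its customers via customer_id.
Group joined rows by customers.id; compute COUNT(*) per group.
HAVING: keep groups with count ≥ 2.
  10: ids {5, 28, 29} → COUNT(*)=3
  12: ids {14, 15} → COUNT(*)=2
  13: ids {2, 6, 22, 27, 31} → COUNT(*)=5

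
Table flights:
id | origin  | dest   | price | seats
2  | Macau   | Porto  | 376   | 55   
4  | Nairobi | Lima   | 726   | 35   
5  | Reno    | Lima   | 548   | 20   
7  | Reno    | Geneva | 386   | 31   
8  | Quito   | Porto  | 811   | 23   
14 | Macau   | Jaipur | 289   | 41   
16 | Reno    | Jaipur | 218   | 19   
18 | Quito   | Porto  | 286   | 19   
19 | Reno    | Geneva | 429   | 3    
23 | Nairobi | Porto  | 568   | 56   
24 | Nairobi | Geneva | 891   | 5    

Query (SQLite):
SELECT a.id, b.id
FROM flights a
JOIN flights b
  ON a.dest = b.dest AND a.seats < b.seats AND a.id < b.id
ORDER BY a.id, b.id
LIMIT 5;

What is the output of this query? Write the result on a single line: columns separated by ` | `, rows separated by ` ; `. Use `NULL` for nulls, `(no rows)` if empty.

2 | 23 ; 8 | 23 ; 18 | 23 ; 19 | 24

Pairs (a,b) with same dest, a.seats < b.seats, a.id < b.id.
dest groups: Geneva:{7,19,24} Jaipur:{14,16} Lima:{4,5} Porto:{2,8,18,23}
Ordered by (a.id, b.id); first 5.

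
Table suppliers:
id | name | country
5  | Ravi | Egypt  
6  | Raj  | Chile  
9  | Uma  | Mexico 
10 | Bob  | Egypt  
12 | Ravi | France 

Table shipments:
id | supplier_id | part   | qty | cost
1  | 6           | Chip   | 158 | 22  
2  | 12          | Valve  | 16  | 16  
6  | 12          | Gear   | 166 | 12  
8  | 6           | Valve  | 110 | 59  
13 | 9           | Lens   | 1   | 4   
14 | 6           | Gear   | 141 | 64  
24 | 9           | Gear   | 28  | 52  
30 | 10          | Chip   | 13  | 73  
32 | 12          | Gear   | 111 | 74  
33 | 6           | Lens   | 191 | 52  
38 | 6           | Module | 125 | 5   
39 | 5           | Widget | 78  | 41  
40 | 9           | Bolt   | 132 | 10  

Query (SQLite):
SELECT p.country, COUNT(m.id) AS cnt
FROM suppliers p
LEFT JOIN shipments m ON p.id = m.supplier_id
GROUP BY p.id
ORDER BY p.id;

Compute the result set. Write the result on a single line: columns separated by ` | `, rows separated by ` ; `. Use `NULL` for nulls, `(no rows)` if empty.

Egypt | 1 ; Chile | 5 ; Mexico | 3 ; Egypt | 1 ; France | 3

LEFT JOIN keeps every suppliers row; unmatched ones get NULL for shipments columns.
Group by suppliers.id and compute COUNT(m.id). COUNT(col) of an all-NULL group is 0.
  5: ids {39} → COUNT(m.id)=1
  6: ids {1, 8, 14, 33, 38} → COUNT(m.id)=5
  9: ids {13, 24, 40} → COUNT(m.id)=3
  10: ids {30} → COUNT(m.id)=1
  12: ids {2, 6, 32} → COUNT(m.id)=3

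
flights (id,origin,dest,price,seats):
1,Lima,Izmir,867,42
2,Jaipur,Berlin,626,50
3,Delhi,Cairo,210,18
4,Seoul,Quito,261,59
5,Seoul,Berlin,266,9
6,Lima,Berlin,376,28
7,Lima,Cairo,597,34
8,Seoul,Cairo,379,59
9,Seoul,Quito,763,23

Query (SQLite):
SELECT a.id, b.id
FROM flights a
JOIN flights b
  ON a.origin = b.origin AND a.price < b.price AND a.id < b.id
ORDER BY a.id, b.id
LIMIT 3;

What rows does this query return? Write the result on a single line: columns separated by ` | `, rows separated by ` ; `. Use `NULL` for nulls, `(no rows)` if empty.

Pairs (a,b) with same origin, a.price < b.price, a.id < b.id.
origin groups: Delhi:{3} Jaipur:{2} Lima:{1,6,7} Seoul:{4,5,8,9}
Ordered by (a.id, b.id); first 3.

4 | 5 ; 4 | 8 ; 4 | 9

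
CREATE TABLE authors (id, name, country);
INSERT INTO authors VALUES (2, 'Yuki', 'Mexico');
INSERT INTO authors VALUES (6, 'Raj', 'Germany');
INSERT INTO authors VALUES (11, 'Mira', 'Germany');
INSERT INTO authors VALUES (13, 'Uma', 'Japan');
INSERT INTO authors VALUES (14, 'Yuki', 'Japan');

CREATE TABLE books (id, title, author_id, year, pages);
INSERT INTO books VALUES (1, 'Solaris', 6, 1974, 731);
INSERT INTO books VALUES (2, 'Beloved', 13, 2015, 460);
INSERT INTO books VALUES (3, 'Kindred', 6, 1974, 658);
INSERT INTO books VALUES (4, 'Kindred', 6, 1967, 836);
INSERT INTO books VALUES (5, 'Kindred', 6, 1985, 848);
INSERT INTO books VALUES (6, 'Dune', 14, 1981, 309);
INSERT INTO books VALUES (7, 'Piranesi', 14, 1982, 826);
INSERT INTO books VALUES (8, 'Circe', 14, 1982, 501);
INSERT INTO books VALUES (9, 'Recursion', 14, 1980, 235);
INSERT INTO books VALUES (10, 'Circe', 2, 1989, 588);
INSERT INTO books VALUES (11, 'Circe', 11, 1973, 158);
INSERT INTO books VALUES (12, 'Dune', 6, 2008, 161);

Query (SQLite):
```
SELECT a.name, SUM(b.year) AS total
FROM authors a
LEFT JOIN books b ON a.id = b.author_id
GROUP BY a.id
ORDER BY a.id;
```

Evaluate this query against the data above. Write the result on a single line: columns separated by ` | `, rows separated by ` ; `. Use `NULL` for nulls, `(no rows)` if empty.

Yuki | 1989 ; Raj | 9908 ; Mira | 1973 ; Uma | 2015 ; Yuki | 7925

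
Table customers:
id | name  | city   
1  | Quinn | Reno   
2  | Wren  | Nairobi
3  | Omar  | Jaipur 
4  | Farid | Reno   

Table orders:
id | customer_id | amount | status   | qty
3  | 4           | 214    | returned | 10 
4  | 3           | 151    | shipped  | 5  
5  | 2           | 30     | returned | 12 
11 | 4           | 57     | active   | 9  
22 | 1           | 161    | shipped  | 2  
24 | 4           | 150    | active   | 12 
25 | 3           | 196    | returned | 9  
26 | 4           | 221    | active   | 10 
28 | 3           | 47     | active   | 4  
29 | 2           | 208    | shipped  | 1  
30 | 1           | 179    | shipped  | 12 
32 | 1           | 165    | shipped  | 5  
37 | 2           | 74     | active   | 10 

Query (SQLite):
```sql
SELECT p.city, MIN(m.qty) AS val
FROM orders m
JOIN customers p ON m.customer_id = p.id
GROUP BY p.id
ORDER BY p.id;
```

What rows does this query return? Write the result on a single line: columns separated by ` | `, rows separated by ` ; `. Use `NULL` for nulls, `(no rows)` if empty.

Reno | 2 ; Nairobi | 1 ; Jaipur | 4 ; Reno | 9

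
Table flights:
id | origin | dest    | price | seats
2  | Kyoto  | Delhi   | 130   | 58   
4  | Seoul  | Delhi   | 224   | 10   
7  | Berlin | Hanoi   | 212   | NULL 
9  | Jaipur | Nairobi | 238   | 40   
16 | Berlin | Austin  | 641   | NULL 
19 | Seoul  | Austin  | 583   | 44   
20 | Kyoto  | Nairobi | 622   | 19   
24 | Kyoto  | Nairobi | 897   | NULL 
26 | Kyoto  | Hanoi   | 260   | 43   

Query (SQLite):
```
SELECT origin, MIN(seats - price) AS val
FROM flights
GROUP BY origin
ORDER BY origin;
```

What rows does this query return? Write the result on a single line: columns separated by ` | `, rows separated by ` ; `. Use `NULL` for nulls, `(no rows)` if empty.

Berlin | NULL ; Jaipur | -198 ; Kyoto | -603 ; Seoul | -539

For each row compute seats - price.
Group by origin; take MIN of the expression per group.
  Berlin: ids {7, 16} → MIN(seats - price)=NULL
  Jaipur: ids {9} → MIN(seats - price)=-198
  Kyoto: ids {2, 20, 24, 26} → MIN(seats - price)=-603
  Seoul: ids {4, 19} → MIN(seats - price)=-539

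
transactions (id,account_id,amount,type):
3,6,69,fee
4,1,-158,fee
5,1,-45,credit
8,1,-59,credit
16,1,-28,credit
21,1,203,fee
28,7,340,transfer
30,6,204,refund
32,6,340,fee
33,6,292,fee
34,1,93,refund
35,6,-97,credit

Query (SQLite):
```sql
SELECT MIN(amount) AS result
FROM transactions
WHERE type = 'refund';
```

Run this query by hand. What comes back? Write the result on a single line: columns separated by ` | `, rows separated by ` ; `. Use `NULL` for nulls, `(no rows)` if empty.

93

Rows where type='refund' → amount values: [204, 93].
MIN of non-NULL values = 93.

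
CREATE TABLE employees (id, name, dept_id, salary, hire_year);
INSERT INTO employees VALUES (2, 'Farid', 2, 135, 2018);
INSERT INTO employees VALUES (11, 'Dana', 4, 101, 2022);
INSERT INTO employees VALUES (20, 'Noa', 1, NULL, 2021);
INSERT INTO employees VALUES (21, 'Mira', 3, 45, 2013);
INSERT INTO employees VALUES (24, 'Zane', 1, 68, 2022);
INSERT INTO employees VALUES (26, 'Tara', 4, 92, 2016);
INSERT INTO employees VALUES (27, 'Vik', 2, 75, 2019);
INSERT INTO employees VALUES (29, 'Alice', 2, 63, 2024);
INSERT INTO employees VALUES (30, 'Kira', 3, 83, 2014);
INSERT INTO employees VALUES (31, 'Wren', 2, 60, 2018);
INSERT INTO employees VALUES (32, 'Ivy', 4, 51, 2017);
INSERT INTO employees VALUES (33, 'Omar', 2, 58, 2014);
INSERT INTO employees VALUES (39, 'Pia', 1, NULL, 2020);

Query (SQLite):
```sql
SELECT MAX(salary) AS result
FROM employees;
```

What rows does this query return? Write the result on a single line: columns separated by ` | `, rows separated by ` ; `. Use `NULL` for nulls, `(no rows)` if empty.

All salary values: [135, 101, NULL, 45, 68, 92, 75, 63, 83, 60, 51, 58, NULL].
MAX of non-NULL values = 135.

135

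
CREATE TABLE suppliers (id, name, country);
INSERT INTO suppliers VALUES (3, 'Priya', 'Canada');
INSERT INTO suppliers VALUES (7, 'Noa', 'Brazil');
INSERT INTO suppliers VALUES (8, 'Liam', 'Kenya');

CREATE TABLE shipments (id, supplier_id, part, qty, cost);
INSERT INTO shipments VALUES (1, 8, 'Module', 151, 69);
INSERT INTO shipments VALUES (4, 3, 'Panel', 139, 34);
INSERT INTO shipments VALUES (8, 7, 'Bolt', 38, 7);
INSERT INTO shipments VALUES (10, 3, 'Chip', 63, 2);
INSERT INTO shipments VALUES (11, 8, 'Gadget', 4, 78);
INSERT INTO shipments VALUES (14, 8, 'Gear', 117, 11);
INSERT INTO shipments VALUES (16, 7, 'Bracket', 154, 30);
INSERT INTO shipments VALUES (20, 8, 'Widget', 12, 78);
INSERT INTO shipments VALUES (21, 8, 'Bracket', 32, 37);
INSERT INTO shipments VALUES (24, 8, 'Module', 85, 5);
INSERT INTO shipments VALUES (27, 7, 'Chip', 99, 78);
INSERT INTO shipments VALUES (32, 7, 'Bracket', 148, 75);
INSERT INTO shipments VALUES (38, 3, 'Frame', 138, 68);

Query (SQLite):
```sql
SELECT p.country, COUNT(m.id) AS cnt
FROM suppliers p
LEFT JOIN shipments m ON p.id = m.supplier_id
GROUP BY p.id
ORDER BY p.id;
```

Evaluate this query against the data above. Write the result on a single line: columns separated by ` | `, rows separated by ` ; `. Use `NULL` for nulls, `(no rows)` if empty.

Canada | 3 ; Brazil | 4 ; Kenya | 6

LEFT JOIN keeps every suppliers row; unmatched ones get NULL for shipments columns.
Group by suppliers.id and compute COUNT(m.id). COUNT(col) of an all-NULL group is 0.
  3: ids {4, 10, 38} → COUNT(m.id)=3
  7: ids {8, 16, 27, 32} → COUNT(m.id)=4
  8: ids {1, 11, 14, 20, 21, 24} → COUNT(m.id)=6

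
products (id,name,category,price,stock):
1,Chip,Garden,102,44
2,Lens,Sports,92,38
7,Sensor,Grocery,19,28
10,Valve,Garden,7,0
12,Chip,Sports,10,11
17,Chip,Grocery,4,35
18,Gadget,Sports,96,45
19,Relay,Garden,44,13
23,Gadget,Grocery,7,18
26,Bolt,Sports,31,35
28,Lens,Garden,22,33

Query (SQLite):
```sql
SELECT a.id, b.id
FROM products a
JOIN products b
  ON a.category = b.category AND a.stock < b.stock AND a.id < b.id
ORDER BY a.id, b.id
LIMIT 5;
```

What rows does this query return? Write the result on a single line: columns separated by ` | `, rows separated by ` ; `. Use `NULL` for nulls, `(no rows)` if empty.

Pairs (a,b) with same category, a.stock < b.stock, a.id < b.id.
category groups: Garden:{1,10,19,28} Grocery:{7,17,23} Sports:{2,12,18,26}
Ordered by (a.id, b.id); first 5.

2 | 18 ; 7 | 17 ; 10 | 19 ; 10 | 28 ; 12 | 18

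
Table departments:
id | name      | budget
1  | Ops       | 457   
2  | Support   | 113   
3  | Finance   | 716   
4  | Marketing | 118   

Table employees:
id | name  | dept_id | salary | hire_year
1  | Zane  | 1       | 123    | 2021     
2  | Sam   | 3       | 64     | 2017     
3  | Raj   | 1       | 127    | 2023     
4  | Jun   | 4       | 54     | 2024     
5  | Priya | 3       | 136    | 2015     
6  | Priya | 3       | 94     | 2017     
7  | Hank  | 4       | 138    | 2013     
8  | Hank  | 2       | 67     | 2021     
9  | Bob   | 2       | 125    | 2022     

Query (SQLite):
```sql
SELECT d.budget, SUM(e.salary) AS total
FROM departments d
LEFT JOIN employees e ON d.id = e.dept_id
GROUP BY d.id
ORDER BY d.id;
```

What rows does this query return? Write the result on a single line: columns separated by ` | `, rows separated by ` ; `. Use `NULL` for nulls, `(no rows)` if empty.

457 | 250 ; 113 | 192 ; 716 | 294 ; 118 | 192

LEFT JOIN keeps every departments row; unmatched ones get NULL for employees columns.
Group by departments.id and compute SUM(e.salary). SUM over an all-NULL group is NULL.
  1: ids {1, 3} → SUM(e.salary)=250
  2: ids {8, 9} → SUM(e.salary)=192
  3: ids {2, 5, 6} → SUM(e.salary)=294
  4: ids {4, 7} → SUM(e.salary)=192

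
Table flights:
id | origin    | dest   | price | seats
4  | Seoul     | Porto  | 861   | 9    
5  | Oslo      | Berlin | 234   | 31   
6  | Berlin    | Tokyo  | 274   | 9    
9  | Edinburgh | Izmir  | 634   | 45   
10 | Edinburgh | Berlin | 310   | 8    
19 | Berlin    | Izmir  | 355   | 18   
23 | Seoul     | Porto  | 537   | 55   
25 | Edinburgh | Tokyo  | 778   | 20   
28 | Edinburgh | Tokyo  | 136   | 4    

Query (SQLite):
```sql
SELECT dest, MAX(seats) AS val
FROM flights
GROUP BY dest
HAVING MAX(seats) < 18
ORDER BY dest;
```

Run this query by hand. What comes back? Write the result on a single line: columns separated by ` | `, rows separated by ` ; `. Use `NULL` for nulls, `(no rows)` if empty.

(no rows)

Partition flights by dest; compute MAX(seats) within each group.
HAVING: keep groups where MAX(seats) < 18.
  Berlin: ids {5, 10} → MAX(seats)=31
  Izmir: ids {9, 19} → MAX(seats)=45
  Porto: ids {4, 23} → MAX(seats)=55
  Tokyo: ids {6, 25, 28} → MAX(seats)=20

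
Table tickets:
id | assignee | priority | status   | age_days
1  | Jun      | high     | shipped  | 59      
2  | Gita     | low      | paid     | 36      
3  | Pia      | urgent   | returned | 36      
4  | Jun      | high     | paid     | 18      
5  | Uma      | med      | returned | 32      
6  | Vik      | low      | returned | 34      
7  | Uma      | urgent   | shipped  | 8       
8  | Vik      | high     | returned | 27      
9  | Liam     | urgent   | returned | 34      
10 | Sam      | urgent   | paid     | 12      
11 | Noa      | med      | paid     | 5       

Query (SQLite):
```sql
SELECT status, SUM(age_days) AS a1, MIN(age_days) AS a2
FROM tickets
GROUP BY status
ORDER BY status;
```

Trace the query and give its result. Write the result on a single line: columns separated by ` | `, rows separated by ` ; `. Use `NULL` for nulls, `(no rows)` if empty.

Group tickets by status.
Per group compute: SUM(age_days), MIN(age_days).
  paid: ids {2, 4, 10, 11} → SUM(age_days)=71, MIN(age_days)=5
  returned: ids {3, 5, 6, 8, 9} → SUM(age_days)=163, MIN(age_days)=27
  shipped: ids {1, 7} → SUM(age_days)=67, MIN(age_days)=8

paid | 71 | 5 ; returned | 163 | 27 ; shipped | 67 | 8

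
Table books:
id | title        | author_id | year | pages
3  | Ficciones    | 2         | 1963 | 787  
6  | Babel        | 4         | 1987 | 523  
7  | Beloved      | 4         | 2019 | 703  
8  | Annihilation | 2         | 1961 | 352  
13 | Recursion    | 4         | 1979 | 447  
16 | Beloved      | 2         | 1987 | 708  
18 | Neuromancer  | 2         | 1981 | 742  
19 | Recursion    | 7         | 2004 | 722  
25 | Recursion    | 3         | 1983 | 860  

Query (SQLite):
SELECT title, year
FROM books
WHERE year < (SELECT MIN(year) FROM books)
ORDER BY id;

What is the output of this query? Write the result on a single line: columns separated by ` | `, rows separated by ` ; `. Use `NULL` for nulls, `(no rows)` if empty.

(no rows)

Scalar subquery: MIN(year) over all books rows = 1961.
Keep rows where year < that value.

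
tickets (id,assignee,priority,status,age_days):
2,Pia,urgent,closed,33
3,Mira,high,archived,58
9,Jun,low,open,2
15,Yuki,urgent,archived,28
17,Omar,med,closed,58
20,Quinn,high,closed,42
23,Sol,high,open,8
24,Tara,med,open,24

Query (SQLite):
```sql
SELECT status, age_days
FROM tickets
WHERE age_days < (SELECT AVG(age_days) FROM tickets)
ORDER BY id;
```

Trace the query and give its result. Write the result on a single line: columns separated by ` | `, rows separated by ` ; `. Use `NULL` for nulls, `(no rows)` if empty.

Scalar subquery: AVG(age_days) over all tickets rows = 31.625.
Keep rows where age_days < that value.

open | 2 ; archived | 28 ; open | 8 ; open | 24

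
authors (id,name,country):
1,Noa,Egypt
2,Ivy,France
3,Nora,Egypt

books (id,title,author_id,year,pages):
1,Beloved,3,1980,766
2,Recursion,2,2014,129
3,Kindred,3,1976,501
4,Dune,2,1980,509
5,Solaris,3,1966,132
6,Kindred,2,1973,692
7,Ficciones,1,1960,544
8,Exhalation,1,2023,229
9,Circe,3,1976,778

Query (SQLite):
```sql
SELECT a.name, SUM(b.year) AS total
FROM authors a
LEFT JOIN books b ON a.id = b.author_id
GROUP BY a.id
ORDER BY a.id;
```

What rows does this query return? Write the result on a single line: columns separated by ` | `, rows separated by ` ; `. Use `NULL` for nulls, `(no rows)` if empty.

Noa | 3983 ; Ivy | 5967 ; Nora | 7898

LEFT JOIN keeps every authors row; unmatched ones get NULL for books columns.
Group by authors.id and compute SUM(b.year). SUM over an all-NULL group is NULL.
  1: ids {7, 8} → SUM(b.year)=3983
  2: ids {2, 4, 6} → SUM(b.year)=5967
  3: ids {1, 3, 5, 9} → SUM(b.year)=7898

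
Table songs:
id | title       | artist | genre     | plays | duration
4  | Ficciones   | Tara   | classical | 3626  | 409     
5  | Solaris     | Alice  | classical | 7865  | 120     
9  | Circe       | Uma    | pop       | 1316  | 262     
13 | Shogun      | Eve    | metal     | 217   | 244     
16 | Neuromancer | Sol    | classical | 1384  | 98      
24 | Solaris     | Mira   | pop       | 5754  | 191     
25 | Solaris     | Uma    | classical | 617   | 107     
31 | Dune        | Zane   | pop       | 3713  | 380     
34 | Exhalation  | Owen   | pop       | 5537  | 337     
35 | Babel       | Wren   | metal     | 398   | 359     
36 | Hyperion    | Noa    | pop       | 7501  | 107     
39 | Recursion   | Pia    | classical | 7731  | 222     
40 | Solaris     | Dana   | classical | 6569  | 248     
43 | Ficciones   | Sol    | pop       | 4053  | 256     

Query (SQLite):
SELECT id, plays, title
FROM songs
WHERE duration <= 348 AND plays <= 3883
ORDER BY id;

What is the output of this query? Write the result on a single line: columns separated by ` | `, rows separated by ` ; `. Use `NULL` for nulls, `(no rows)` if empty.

duration <= 348: ids {5, 9, 13, 16, 24, 25, 34, 36, 39, 40, 43}
plays <= 3883: ids {4, 9, 13, 16, 25, 31, 35}
Combine with AND.

9 | 1316 | Circe ; 13 | 217 | Shogun ; 16 | 1384 | Neuromancer ; 25 | 617 | Solaris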